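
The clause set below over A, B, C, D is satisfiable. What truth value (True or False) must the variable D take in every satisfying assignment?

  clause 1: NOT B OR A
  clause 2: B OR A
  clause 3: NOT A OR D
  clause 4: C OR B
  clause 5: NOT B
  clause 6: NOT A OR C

Suppose D = false.
(NOT A) alone gives A = false.
(NOT B) alone gives B = false.
That conflicts with the unit clause (B).
So every satisfying assignment has D = True.

True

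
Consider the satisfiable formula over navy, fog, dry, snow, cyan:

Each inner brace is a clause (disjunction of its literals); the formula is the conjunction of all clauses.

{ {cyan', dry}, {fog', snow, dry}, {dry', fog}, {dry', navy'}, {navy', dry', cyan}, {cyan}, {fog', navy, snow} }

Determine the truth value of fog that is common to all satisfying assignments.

Suppose fog = 0.
The clause (dry') is unit, so dry = 0.
The clause (cyan') is unit, so cyan = 0.
But (cyan) is also a unit clause — contradiction.
So every satisfying assignment has fog = True.

True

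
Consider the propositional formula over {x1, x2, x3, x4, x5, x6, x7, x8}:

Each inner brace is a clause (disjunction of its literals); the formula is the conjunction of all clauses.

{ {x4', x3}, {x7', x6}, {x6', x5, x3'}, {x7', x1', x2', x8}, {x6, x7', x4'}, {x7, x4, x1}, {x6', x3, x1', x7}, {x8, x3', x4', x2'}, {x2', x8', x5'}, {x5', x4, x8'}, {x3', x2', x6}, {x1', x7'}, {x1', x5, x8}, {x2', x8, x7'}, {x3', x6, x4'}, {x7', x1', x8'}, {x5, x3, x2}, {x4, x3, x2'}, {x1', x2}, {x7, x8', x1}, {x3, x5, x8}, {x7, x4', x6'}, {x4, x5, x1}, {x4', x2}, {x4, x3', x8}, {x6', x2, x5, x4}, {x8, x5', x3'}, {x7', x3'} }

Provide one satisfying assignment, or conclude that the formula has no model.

x1=0; x2=0; x3=0; x4=0; x5=1; x6=1; x7=1; x8=0

Branch on x4: set x4 = 0.
Branch on x7: set x7 = 1.
From the singleton clause (x6), x6 = 1.
From the singleton clause (x1'), x1 = 0.
From the singleton clause (x5), x5 = 1.
From the singleton clause (x8'), x8 = 0.
From the singleton clause (x2'), x2 = 0.
From the singleton clause (x3'), x3 = 0.
All clauses are satisfied.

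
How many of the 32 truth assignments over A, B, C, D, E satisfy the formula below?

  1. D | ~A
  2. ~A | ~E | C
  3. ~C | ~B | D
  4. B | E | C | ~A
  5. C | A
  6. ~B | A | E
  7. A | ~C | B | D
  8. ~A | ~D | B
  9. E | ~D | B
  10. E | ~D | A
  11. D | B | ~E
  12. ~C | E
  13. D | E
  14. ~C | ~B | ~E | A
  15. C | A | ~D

3

There are 2^5 = 32 truth assignments over (A, B, C, D, E).
Split on B. With B = 1, the clauses containing B are satisfied and ~B drops from the rest; 2 of the 2^4 = 16 assignments to the other variables satisfy what remains.
With B = 0, by the same count on the reduced clause set, 1 assignment works.
(One model: A=F, B=F, C=T, D=T, E=T.)
Total: 2 + 1 = 3.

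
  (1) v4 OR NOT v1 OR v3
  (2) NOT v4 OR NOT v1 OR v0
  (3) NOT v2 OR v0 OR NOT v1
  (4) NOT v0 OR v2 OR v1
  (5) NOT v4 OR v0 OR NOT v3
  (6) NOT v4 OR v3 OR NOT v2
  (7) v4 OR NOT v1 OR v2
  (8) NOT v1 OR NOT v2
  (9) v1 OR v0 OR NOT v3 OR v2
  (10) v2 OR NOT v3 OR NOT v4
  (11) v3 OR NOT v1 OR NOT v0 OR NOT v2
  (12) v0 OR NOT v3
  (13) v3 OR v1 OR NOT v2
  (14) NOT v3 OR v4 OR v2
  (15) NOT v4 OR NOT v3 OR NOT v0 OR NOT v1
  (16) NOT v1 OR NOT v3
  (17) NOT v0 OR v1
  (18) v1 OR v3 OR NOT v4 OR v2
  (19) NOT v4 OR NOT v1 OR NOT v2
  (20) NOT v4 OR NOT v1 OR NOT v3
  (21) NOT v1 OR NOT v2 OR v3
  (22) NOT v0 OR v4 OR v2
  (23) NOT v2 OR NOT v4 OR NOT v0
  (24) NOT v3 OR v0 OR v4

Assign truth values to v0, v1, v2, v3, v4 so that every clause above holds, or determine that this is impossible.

Case v1 = false:
From the singleton clause (NOT v0), v0 = false.
From the singleton clause (NOT v3), v3 = false.
From the singleton clause (NOT v2), v2 = false.
From the singleton clause (NOT v4), v4 = false.
Every clause now holds.

v0: false; v1: false; v2: false; v3: false; v4: false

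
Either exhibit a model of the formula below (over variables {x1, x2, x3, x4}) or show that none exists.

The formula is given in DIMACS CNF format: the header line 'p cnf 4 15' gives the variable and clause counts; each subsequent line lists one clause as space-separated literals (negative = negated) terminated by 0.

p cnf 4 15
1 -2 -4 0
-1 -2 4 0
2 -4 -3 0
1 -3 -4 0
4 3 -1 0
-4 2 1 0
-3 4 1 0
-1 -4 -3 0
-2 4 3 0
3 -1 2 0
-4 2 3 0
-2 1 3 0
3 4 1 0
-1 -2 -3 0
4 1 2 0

Branch on x1: set x1 = True.
Branch on x2: set x2 = False.
From the singleton clause (x3), x3 = True.
From the singleton clause (¬x4), x4 = False.
This assignment satisfies each clause.

x1: True,  x2: False,  x3: True,  x4: False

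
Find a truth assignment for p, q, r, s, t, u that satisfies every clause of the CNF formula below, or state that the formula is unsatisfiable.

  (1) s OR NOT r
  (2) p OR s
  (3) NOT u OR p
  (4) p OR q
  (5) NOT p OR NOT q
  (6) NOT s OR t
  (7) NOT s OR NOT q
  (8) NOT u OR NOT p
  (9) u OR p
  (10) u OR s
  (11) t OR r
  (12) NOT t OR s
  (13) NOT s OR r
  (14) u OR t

p: true; q: false; r: true; s: true; t: true; u: false

Try s = true.
Unit clause (t) forces t = true.
Unit clause (NOT q) forces q = false.
Unit clause (p) forces p = true.
Unit clause (NOT u) forces u = false.
Unit clause (r) forces r = true.
This assignment satisfies each clause.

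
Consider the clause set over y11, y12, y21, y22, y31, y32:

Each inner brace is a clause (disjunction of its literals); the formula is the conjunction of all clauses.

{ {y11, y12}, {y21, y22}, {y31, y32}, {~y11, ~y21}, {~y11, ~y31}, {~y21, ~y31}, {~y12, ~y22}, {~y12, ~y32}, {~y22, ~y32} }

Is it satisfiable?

Branch on y11: set y11 = 1.
The clause (~y21) is unit, so y21 = 0.
The clause (y22) is unit, so y22 = 1.
The clause (~y31) is unit, so y31 = 0.
The clause (y32) is unit, so y32 = 1.
But (~y32) is also a unit clause — contradiction.
So y11 must be the other value — set y11 = 0.
The clause (y12) is unit, so y12 = 1.
The clause (~y22) is unit, so y22 = 0.
The clause (y21) is unit, so y21 = 1.
The clause (~y31) is unit, so y31 = 0.
The clause (y32) is unit, so y32 = 1.
But (~y32) is also a unit clause — contradiction.
Neither y11 = 1 nor y11 = 0 works.
No assignment satisfies every clause.

No, unsatisfiable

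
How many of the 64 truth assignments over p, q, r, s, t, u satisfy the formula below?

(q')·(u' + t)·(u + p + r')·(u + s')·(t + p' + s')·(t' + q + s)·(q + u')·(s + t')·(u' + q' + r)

There are 2^6 = 64 truth assignments over (p, q, r, s, t, u).
Split on s. With s = 1, the clauses containing s are satisfied and s' drops from the rest; 0 of the 2^5 = 32 assignments to the other variables satisfy what remains.
With s = 0, by the same count on the reduced clause set, 3 assignments work.
Total: 0 + 3 = 3.

3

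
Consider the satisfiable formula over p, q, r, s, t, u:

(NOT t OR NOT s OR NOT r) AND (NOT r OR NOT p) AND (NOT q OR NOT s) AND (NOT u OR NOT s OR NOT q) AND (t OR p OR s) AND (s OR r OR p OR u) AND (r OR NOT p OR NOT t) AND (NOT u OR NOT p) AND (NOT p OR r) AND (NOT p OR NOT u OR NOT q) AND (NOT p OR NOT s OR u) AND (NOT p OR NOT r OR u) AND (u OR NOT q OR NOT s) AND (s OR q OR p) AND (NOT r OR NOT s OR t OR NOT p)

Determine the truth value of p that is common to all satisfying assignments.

Suppose p = true.
From the singleton clause (NOT r), r = false.
That conflicts with the unit clause (r).
So every satisfying assignment has p = False.

False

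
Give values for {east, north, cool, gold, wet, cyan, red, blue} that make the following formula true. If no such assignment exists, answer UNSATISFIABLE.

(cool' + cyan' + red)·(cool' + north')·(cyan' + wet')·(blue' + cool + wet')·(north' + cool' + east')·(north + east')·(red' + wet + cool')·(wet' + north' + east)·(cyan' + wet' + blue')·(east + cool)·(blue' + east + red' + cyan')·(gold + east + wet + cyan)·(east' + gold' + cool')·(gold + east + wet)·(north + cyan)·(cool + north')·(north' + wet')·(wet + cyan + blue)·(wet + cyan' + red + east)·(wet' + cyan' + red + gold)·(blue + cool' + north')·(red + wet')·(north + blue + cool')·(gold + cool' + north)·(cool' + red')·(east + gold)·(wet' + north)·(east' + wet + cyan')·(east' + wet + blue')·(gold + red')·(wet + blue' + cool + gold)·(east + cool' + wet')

UNSATISFIABLE

Suppose cool = 0.
(east) alone gives east = 1.
(north) alone gives north = 1.
Now (north') is unsatisfied and unit — conflict.
That branch fails; take cool = 1 instead.
(north') alone gives north = 0.
(east') alone gives east = 0.
(cyan) alone gives cyan = 1.
(red) alone gives red = 1.
Now (red') is unsatisfied and unit — conflict.
Both values of cool lead to a conflict.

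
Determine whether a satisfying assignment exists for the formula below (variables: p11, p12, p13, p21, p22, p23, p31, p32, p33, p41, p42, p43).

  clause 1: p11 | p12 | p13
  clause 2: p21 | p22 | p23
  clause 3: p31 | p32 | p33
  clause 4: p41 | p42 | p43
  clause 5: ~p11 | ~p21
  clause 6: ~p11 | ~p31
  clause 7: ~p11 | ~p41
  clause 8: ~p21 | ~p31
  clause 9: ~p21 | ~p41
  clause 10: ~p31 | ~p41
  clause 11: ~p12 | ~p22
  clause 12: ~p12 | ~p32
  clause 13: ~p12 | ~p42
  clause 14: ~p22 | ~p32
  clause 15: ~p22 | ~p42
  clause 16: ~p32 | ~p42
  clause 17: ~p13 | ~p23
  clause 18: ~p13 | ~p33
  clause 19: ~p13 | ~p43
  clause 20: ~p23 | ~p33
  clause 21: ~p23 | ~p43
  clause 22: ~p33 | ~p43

No, unsatisfiable

Branch on p11: set p11 = 0.
Branch on p12: set p12 = 1.
From the singleton clause (~p22), p22 = 0.
From the singleton clause (~p32), p32 = 0.
From the singleton clause (~p42), p42 = 0.
Branch on p21: set p21 = 1.
From the singleton clause (~p31), p31 = 0.
From the singleton clause (p33), p33 = 1.
From the singleton clause (~p41), p41 = 0.
From the singleton clause (p43), p43 = 1.
Now (~p43) is unsatisfied and unit — conflict.
So p21 must be the other value — set p21 = 0.
From the singleton clause (p23), p23 = 1.
From the singleton clause (~p13), p13 = 0.
From the singleton clause (~p33), p33 = 0.
From the singleton clause (p31), p31 = 1.
From the singleton clause (~p41), p41 = 0.
From the singleton clause (p43), p43 = 1.
Now (~p43) is unsatisfied and unit — conflict.
Neither p21 = 1 nor p21 = 0 works.
So p12 must be the other value — set p12 = 0.
From the singleton clause (p13), p13 = 1.
From the singleton clause (~p23), p23 = 0.
From the singleton clause (~p33), p33 = 0.
From the singleton clause (~p43), p43 = 0.
Branch on p21: set p21 = 1.
From the singleton clause (~p31), p31 = 0.
From the singleton clause (p32), p32 = 1.
From the singleton clause (~p41), p41 = 0.
From the singleton clause (p42), p42 = 1.
Now (~p42) is unsatisfied and unit — conflict.
So p21 must be the other value — set p21 = 0.
From the singleton clause (p22), p22 = 1.
From the singleton clause (~p32), p32 = 0.
From the singleton clause (p31), p31 = 1.
From the singleton clause (~p41), p41 = 0.
From the singleton clause (p42), p42 = 1.
Now (~p42) is unsatisfied and unit — conflict.
Neither p21 = 1 nor p21 = 0 works.
Neither p12 = 1 nor p12 = 0 works.
So p11 must be the other value — set p11 = 1.
From the singleton clause (~p21), p21 = 0.
From the singleton clause (~p31), p31 = 0.
From the singleton clause (~p41), p41 = 0.
Branch on p22: set p22 = 1.
From the singleton clause (~p12), p12 = 0.
From the singleton clause (~p32), p32 = 0.
From the singleton clause (p33), p33 = 1.
From the singleton clause (~p42), p42 = 0.
From the singleton clause (p43), p43 = 1.
Now (~p43) is unsatisfied and unit — conflict.
So p22 must be the other value — set p22 = 0.
From the singleton clause (p23), p23 = 1.
From the singleton clause (~p13), p13 = 0.
From the singleton clause (~p33), p33 = 0.
From the singleton clause (p32), p32 = 1.
From the singleton clause (~p12), p12 = 0.
From the singleton clause (~p42), p42 = 0.
From the singleton clause (p43), p43 = 1.
Now (~p43) is unsatisfied and unit — conflict.
Neither p22 = 1 nor p22 = 0 works.
Neither p11 = 1 nor p11 = 0 works.
No assignment satisfies every clause.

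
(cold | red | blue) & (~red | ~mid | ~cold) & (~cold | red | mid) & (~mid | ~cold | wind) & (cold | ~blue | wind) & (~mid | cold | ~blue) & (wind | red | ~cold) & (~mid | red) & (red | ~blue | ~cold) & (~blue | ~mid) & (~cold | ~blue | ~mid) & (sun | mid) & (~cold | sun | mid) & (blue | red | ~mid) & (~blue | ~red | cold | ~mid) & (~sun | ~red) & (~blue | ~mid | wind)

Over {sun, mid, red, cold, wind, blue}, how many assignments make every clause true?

There are 2^6 = 64 truth assignments over (sun, mid, red, cold, wind, blue).
Split on cold. With cold = 1, the clauses containing cold are satisfied and ~cold drops from the rest; 0 of the 2^5 = 32 assignments to the other variables satisfy what remains.
With cold = 0, by the same count on the reduced clause set, 3 assignments work.
(One model: sun=F, mid=T, red=T, cold=F, wind=F, blue=F.)
Total: 0 + 3 = 3.

3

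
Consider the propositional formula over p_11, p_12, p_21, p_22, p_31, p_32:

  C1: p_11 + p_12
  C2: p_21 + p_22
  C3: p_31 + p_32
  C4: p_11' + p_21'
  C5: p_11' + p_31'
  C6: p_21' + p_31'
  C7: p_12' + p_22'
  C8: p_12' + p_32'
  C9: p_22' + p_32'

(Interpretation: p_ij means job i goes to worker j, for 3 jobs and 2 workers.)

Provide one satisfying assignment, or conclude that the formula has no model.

Suppose p_11 = 1.
The clause (p_21') is unit, so p_21 = 0.
The clause (p_22) is unit, so p_22 = 1.
The clause (p_31') is unit, so p_31 = 0.
The clause (p_32) is unit, so p_32 = 1.
But (p_32') is also a unit clause — contradiction.
That branch fails; take p_11 = 0 instead.
The clause (p_12) is unit, so p_12 = 1.
The clause (p_22') is unit, so p_22 = 0.
The clause (p_21) is unit, so p_21 = 1.
The clause (p_31') is unit, so p_31 = 0.
The clause (p_32) is unit, so p_32 = 1.
But (p_32') is also a unit clause — contradiction.
Either choice for p_11 ends in contradiction.

UNSATISFIABLE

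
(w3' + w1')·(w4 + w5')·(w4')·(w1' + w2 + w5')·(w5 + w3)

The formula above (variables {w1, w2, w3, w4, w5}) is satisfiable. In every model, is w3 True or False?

True

Suppose w3 = 0.
(w4') alone gives w4 = 0.
(w5') alone gives w5 = 0.
But (w5) is also a unit clause — contradiction.
So every satisfying assignment has w3 = True.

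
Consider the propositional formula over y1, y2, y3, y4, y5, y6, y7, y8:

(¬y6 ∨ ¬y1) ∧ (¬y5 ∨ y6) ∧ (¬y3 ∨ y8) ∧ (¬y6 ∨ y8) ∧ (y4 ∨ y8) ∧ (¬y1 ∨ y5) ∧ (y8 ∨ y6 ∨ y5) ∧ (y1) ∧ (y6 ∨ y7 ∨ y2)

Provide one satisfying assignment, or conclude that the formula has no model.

UNSATISFIABLE

From the singleton clause (y1), y1 = True.
From the singleton clause (¬y6), y6 = False.
From the singleton clause (¬y5), y5 = False.
Now (y5) is unsatisfied and unit — conflict.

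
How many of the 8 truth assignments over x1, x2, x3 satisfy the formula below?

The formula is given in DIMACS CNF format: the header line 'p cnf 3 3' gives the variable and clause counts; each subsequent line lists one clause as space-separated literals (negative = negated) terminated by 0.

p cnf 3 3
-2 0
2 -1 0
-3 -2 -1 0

2

There are 2^3 = 8 truth assignments over (x1, x2, x3).
Check each against the 3 clauses (columns in the order x1, x2, x3):
  F F F  ✓ satisfies all
  F F T  ✓ satisfies all
  F T F  ✗ fails (¬x2)
  F T T  ✗ fails (¬x2)
  T F F  ✗ fails (x2 ∨ ¬x1)
  T F T  ✗ fails (x2 ∨ ¬x1)
  T T F  ✗ fails (¬x2)
  T T T  ✗ fails (¬x2)
2 of the 8 rows are models.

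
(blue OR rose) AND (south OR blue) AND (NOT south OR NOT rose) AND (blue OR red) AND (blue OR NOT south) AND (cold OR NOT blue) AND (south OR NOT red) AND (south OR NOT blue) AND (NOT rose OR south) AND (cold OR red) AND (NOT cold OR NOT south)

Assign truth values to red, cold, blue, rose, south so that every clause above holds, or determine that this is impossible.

Try blue = true.
From the singleton clause (cold), cold = true.
From the singleton clause (south), south = true.
But (NOT south) is also a unit clause — contradiction.
So blue must be the other value — set blue = false.
From the singleton clause (rose), rose = true.
From the singleton clause (south), south = true.
But (NOT south) is also a unit clause — contradiction.
Either choice for blue ends in contradiction.

UNSATISFIABLE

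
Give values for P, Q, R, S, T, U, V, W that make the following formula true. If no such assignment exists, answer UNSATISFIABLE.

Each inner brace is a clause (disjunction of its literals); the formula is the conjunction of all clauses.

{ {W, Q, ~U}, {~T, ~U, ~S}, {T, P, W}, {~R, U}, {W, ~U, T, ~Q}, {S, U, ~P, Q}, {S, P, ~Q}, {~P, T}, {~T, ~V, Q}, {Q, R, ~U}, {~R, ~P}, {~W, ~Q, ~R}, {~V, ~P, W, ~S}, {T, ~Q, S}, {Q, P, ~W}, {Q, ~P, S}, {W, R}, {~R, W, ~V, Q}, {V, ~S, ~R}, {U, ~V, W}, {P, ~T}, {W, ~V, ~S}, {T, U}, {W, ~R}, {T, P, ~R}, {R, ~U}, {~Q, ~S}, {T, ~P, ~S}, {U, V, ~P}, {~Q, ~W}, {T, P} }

UNSATISFIABLE

Case R = 0:
The clause (W) is unit, so W = 1.
The clause (~U) is unit, so U = 0.
The clause (T) is unit, so T = 1.
The clause (P) is unit, so P = 1.
The clause (V) is unit, so V = 1.
The clause (Q) is unit, so Q = 1.
That conflicts with the unit clause (~Q).
So R must be the other value — set R = 1.
The clause (U) is unit, so U = 1.
The clause (~P) is unit, so P = 0.
The clause (~T) is unit, so T = 0.
That conflicts with the unit clause (T).
Both values of R lead to a conflict.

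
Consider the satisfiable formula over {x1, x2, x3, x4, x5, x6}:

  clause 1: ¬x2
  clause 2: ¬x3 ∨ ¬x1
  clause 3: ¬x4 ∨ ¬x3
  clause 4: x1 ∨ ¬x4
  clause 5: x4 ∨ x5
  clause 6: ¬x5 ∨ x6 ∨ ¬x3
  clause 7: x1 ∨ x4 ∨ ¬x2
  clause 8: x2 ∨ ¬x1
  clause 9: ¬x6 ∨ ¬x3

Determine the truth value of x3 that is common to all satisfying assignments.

Suppose x3 = True.
(¬x2) alone gives x2 = False.
(¬x1) alone gives x1 = False.
(¬x4) alone gives x4 = False.
(x5) alone gives x5 = True.
(x6) alone gives x6 = True.
But (¬x6) is also a unit clause — contradiction.
So every satisfying assignment has x3 = False.

False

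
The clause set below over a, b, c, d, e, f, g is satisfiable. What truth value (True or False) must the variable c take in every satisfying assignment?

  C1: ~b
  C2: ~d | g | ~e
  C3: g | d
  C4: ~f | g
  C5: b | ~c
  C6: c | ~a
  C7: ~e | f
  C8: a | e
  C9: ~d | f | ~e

Suppose c = 1.
From the singleton clause (~b), b = 0.
That conflicts with the unit clause (b).
So every satisfying assignment has c = False.

False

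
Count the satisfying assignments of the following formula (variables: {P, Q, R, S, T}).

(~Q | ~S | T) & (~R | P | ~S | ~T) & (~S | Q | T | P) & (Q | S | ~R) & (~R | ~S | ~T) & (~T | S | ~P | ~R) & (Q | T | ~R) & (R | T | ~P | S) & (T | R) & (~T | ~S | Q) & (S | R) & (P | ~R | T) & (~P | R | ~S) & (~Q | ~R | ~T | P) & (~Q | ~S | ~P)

There are 2^5 = 32 truth assignments over (P, Q, R, S, T).
Split on R. With R = 1, the clauses containing R are satisfied and ~R drops from the rest; 1 of the 2^4 = 16 assignments to the other variables satisfy what remains.
With R = 0, by the same count on the reduced clause set, 1 assignment works.
(One model: P=F, Q=T, R=F, S=T, T=T.)
Total: 1 + 1 = 2.

2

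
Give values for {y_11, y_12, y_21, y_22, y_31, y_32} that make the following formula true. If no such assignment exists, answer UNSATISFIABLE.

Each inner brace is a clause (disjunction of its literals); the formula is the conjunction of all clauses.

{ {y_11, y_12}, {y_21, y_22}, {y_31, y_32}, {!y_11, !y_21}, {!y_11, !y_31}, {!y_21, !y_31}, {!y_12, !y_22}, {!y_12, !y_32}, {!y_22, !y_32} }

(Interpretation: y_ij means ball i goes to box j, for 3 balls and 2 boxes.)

Case y_11 = true:
From the singleton clause (!y_21), y_21 = false.
From the singleton clause (y_22), y_22 = true.
From the singleton clause (!y_31), y_31 = false.
From the singleton clause (y_32), y_32 = true.
Now (!y_32) is unsatisfied and unit — conflict.
Undo y_11 and try y_11 = false.
From the singleton clause (y_12), y_12 = true.
From the singleton clause (!y_22), y_22 = false.
From the singleton clause (y_21), y_21 = true.
From the singleton clause (!y_31), y_31 = false.
From the singleton clause (y_32), y_32 = true.
Now (!y_32) is unsatisfied and unit — conflict.
Either choice for y_11 ends in contradiction.

UNSATISFIABLE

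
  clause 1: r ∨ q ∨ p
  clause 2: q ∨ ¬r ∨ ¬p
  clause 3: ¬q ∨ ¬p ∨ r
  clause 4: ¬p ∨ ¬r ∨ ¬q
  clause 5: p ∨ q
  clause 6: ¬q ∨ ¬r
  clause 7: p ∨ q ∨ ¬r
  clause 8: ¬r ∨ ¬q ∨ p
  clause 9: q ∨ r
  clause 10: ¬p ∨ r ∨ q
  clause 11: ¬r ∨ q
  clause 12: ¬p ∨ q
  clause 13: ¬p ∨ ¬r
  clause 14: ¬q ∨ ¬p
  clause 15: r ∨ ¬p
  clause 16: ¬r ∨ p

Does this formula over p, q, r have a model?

Branch on p: set p = False.
(q) alone gives q = True.
(¬r) alone gives r = False.
Every clause now holds.
A satisfying assignment: p: False; q: True; r: False.

Yes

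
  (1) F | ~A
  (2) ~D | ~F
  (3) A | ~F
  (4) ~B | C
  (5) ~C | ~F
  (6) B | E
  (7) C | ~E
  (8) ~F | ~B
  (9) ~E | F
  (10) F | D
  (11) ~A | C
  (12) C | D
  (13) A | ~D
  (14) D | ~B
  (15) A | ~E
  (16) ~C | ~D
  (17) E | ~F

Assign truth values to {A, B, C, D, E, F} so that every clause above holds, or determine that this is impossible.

UNSATISFIABLE

Try F = 1.
(~D) alone gives D = 0.
(A) alone gives A = 1.
(~C) alone gives C = 0.
Now (C) is unsatisfied and unit — conflict.
That branch fails; take F = 0 instead.
(~A) alone gives A = 0.
(~E) alone gives E = 0.
(B) alone gives B = 1.
(C) alone gives C = 1.
(D) alone gives D = 1.
Now (~D) is unsatisfied and unit — conflict.
Either choice for F ends in contradiction.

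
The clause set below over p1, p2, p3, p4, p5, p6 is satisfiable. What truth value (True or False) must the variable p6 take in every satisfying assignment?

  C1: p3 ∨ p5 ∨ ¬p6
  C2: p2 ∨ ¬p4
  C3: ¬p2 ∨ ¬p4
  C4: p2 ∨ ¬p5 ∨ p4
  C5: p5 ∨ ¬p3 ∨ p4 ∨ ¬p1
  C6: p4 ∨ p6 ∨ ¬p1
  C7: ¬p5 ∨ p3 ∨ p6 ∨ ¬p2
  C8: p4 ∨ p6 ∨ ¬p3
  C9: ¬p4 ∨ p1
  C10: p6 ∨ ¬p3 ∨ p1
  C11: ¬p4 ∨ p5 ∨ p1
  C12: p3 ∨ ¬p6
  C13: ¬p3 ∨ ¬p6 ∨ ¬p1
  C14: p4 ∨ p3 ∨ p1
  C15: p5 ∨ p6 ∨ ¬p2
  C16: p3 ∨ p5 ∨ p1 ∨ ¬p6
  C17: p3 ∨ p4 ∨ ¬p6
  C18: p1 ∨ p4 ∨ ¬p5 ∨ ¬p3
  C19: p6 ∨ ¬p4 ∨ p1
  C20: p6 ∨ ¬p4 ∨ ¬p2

True

Suppose p6 = False.
Try p2 = True.
(¬p4) alone gives p4 = False.
(¬p1) alone gives p1 = False.
(¬p3) alone gives p3 = False.
Now (p3) is unsatisfied and unit — conflict.
Backtrack on p2: now try p2 = False.
(¬p4) alone gives p4 = False.
(¬p5) alone gives p5 = False.
(¬p1) alone gives p1 = False.
(¬p3) alone gives p3 = False.
Now (p3) is unsatisfied and unit — conflict.
Either choice for p2 ends in contradiction.
So every satisfying assignment has p6 = True.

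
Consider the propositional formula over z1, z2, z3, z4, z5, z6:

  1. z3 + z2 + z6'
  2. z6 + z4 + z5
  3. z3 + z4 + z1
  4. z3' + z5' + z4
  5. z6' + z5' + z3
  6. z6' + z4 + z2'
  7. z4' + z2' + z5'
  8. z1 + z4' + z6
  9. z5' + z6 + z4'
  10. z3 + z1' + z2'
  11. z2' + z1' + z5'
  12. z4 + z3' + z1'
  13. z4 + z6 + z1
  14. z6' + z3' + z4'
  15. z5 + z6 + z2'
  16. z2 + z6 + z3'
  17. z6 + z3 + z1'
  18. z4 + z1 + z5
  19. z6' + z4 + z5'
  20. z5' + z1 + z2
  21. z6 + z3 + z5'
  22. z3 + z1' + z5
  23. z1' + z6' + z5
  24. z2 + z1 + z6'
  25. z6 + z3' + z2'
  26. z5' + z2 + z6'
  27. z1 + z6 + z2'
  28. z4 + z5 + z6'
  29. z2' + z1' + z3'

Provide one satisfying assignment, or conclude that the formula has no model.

Branch on z3: set z3 = 0.
Branch on z2: set z2 = 1.
Unit clause (z1') forces z1 = 0.
Unit clause (z4) forces z4 = 1.
Unit clause (z5') forces z5 = 0.
Unit clause (z6) forces z6 = 1.
Every clause now holds.

z1 ↦ 0; z2 ↦ 1; z3 ↦ 0; z4 ↦ 1; z5 ↦ 0; z6 ↦ 1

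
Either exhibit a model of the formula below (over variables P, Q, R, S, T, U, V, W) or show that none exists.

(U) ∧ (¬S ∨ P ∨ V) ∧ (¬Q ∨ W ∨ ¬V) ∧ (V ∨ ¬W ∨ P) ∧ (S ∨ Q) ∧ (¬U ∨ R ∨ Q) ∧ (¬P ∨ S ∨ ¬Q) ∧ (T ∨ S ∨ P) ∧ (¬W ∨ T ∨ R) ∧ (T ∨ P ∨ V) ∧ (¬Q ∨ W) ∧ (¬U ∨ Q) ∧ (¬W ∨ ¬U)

Unit clause (U) forces U = True.
Unit clause (Q) forces Q = True.
Unit clause (W) forces W = True.
That conflicts with the unit clause (¬W).

UNSATISFIABLE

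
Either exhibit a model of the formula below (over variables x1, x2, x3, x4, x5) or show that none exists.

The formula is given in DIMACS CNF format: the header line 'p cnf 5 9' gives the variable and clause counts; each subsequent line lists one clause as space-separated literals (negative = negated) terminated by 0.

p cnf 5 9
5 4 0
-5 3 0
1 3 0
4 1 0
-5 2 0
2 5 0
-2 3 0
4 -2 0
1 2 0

Case x5 = True:
From the singleton clause (x3), x3 = True.
From the singleton clause (x2), x2 = True.
From the singleton clause (x4), x4 = True.
Every clause is now satisfied; x1 is unconstrained.

x1: True, x2: True, x3: True, x4: True, x5: True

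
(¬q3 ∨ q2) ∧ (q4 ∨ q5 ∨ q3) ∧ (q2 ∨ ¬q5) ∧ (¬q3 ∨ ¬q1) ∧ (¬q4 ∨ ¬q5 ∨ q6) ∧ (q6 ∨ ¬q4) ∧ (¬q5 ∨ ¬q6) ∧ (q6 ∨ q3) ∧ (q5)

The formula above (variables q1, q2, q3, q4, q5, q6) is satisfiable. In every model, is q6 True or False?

False

Suppose q6 = True.
(¬q5) alone gives q5 = False.
But (q5) is also a unit clause — contradiction.
So every satisfying assignment has q6 = False.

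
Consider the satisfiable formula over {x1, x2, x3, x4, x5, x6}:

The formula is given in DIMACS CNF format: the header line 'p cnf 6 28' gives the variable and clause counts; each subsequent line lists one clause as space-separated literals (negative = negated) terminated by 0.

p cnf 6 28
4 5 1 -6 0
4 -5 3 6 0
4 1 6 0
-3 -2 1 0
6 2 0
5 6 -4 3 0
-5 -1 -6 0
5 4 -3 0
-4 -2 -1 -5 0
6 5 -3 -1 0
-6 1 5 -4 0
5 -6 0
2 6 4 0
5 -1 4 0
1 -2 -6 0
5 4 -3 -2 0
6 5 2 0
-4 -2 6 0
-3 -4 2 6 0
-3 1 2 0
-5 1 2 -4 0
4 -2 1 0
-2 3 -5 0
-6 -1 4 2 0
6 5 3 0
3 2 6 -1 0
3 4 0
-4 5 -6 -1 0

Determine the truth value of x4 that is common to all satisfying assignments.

Suppose x4 = True.
Branch on x6: set x6 = True.
The clause (x5) is unit, so x5 = True.
The clause (¬x1) is unit, so x1 = False.
The clause (¬x2) is unit, so x2 = False.
That conflicts with the unit clause (x2).
So x6 must be the other value — set x6 = False.
The clause (x2) is unit, so x2 = True.
That conflicts with the unit clause (¬x2).
Neither x6 = True nor x6 = False works.
So every satisfying assignment has x4 = False.

False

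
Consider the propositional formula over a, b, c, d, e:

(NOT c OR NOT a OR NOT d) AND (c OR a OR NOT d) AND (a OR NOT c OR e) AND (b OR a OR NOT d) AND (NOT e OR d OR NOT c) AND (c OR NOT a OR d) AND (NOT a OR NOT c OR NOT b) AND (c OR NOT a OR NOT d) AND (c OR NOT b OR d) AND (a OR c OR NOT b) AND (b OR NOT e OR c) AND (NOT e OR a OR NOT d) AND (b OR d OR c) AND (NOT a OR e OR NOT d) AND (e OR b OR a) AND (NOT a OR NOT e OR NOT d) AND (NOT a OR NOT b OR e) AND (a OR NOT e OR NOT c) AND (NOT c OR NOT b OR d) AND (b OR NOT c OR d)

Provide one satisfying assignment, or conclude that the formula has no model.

Suppose c = false.
Suppose a = true.
Unit clause (d) forces d = true.
Now (NOT d) is unsatisfied and unit — conflict.
That branch fails; take a = false instead.
Unit clause (NOT d) forces d = false.
Unit clause (NOT b) forces b = false.
Now (b) is unsatisfied and unit — conflict.
Either choice for a ends in contradiction.
That branch fails; take c = true instead.
Suppose a = false.
Unit clause (e) forces e = true.
Now (NOT e) is unsatisfied and unit — conflict.
That branch fails; take a = true instead.
Unit clause (NOT d) forces d = false.
Unit clause (NOT e) forces e = false.
Unit clause (NOT b) forces b = false.
Now (b) is unsatisfied and unit — conflict.
Either choice for a ends in contradiction.
Either choice for c ends in contradiction.

UNSATISFIABLE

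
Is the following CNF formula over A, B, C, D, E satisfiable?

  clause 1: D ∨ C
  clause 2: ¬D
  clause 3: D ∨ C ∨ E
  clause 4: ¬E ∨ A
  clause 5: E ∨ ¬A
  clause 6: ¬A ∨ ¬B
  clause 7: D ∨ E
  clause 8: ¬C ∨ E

Yes, satisfiable

Unit clause (¬D) forces D = False.
Unit clause (C) forces C = True.
Unit clause (E) forces E = True.
Unit clause (A) forces A = True.
Unit clause (¬B) forces B = False.
All clauses are satisfied.
A satisfying assignment: A=True, B=False, C=True, D=False, E=True.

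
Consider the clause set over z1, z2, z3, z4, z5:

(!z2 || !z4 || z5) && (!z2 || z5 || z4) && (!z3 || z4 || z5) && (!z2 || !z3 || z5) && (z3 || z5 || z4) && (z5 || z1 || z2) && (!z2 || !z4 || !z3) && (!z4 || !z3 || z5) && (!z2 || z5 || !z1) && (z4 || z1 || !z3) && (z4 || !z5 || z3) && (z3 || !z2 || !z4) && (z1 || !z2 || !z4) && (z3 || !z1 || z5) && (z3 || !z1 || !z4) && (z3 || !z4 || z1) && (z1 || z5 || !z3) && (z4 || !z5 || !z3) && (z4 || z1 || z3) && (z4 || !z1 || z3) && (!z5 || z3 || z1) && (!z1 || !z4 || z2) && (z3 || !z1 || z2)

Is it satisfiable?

Try z2 = false.
Try z5 = true.
Try z4 = true.
(!z1) alone gives z1 = false.
(z3) alone gives z3 = true.
This assignment satisfies each clause.
A satisfying assignment: z1=false, z2=false, z3=true, z4=true, z5=true.

Yes, satisfiable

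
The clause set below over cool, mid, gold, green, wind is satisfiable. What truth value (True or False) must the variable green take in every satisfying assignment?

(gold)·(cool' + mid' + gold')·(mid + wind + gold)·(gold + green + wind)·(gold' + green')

False

Suppose green = 1.
The clause (gold) is unit, so gold = 1.
That conflicts with the unit clause (gold').
So every satisfying assignment has green = False.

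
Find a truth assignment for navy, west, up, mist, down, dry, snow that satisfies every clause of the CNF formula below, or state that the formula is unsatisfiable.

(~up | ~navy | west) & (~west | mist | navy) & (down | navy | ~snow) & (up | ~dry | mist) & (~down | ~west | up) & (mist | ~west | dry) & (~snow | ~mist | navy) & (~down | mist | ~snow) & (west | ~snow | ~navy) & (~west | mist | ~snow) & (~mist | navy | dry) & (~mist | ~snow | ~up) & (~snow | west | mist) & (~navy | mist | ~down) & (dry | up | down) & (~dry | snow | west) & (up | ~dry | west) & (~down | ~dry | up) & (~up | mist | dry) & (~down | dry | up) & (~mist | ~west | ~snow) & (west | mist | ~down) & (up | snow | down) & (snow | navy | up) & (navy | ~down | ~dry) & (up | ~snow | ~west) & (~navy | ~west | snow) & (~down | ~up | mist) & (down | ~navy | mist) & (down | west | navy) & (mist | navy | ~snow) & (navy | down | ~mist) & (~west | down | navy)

Suppose up = 0.
Suppose dry = 0.
Unit clause (down) forces down = 1.
But (~down) is also a unit clause — contradiction.
Undo dry and try dry = 1.
Unit clause (mist) forces mist = 1.
Unit clause (west) forces west = 1.
Unit clause (~down) forces down = 0.
Unit clause (~snow) forces snow = 0.
But (snow) is also a unit clause — contradiction.
Both values of dry lead to a conflict.
Undo up and try up = 1.
Suppose navy = 0.
Suppose west = 0.
Unit clause (down) forces down = 1.
Unit clause (mist) forces mist = 1.
Unit clause (~snow) forces snow = 0.
Unit clause (dry) forces dry = 1.
But (~dry) is also a unit clause — contradiction.
Undo west and try west = 1.
Unit clause (mist) forces mist = 1.
Unit clause (~snow) forces snow = 0.
Unit clause (dry) forces dry = 1.
Unit clause (~down) forces down = 0.
But (down) is also a unit clause — contradiction.
Both values of west lead to a conflict.
Undo navy and try navy = 1.
Unit clause (west) forces west = 1.
Unit clause (snow) forces snow = 1.
Unit clause (mist) forces mist = 1.
But (~mist) is also a unit clause — contradiction.
Both values of navy lead to a conflict.
Both values of up lead to a conflict.

UNSATISFIABLE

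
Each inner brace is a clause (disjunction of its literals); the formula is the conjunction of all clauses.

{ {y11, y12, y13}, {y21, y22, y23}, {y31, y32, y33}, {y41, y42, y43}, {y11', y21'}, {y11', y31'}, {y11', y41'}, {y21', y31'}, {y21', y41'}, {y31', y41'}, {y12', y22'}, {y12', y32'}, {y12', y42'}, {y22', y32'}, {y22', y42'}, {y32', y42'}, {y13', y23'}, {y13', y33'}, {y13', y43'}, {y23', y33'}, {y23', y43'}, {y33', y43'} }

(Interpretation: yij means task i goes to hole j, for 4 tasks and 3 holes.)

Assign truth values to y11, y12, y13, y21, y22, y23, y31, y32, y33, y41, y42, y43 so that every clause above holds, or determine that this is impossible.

UNSATISFIABLE

Branch on y11: set y11 = 0.
Branch on y12: set y12 = 1.
From the singleton clause (y22'), y22 = 0.
From the singleton clause (y32'), y32 = 0.
From the singleton clause (y42'), y42 = 0.
Branch on y21: set y21 = 1.
From the singleton clause (y31'), y31 = 0.
From the singleton clause (y33), y33 = 1.
From the singleton clause (y41'), y41 = 0.
From the singleton clause (y43), y43 = 1.
That conflicts with the unit clause (y43').
So y21 must be the other value — set y21 = 0.
From the singleton clause (y23), y23 = 1.
From the singleton clause (y13'), y13 = 0.
From the singleton clause (y33'), y33 = 0.
From the singleton clause (y31), y31 = 1.
From the singleton clause (y41'), y41 = 0.
From the singleton clause (y43), y43 = 1.
That conflicts with the unit clause (y43').
Neither y21 = 1 nor y21 = 0 works.
So y12 must be the other value — set y12 = 0.
From the singleton clause (y13), y13 = 1.
From the singleton clause (y23'), y23 = 0.
From the singleton clause (y33'), y33 = 0.
From the singleton clause (y43'), y43 = 0.
Branch on y21: set y21 = 1.
From the singleton clause (y31'), y31 = 0.
From the singleton clause (y32), y32 = 1.
From the singleton clause (y41'), y41 = 0.
From the singleton clause (y42), y42 = 1.
That conflicts with the unit clause (y42').
So y21 must be the other value — set y21 = 0.
From the singleton clause (y22), y22 = 1.
From the singleton clause (y32'), y32 = 0.
From the singleton clause (y31), y31 = 1.
From the singleton clause (y41'), y41 = 0.
From the singleton clause (y42), y42 = 1.
That conflicts with the unit clause (y42').
Neither y21 = 1 nor y21 = 0 works.
Neither y12 = 1 nor y12 = 0 works.
So y11 must be the other value — set y11 = 1.
From the singleton clause (y21'), y21 = 0.
From the singleton clause (y31'), y31 = 0.
From the singleton clause (y41'), y41 = 0.
Branch on y22: set y22 = 1.
From the singleton clause (y12'), y12 = 0.
From the singleton clause (y32'), y32 = 0.
From the singleton clause (y33), y33 = 1.
From the singleton clause (y42'), y42 = 0.
From the singleton clause (y43), y43 = 1.
That conflicts with the unit clause (y43').
So y22 must be the other value — set y22 = 0.
From the singleton clause (y23), y23 = 1.
From the singleton clause (y13'), y13 = 0.
From the singleton clause (y33'), y33 = 0.
From the singleton clause (y32), y32 = 1.
From the singleton clause (y12'), y12 = 0.
From the singleton clause (y42'), y42 = 0.
From the singleton clause (y43), y43 = 1.
That conflicts with the unit clause (y43').
Neither y22 = 1 nor y22 = 0 works.
Neither y11 = 1 nor y11 = 0 works.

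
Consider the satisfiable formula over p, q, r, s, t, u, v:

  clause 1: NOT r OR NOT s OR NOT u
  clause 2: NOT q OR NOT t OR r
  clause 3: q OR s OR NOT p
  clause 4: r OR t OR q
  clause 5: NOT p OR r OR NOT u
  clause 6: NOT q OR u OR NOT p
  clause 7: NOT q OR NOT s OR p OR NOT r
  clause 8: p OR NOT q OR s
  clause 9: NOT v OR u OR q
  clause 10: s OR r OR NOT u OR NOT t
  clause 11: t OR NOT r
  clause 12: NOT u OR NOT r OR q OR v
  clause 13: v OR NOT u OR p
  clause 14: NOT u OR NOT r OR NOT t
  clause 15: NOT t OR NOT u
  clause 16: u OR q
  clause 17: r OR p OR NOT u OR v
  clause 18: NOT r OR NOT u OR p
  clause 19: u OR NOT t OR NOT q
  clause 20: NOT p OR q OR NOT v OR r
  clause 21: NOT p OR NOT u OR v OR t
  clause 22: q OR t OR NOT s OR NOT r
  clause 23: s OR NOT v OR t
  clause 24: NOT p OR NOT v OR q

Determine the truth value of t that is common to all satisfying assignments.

Suppose t = true.
(NOT u) alone gives u = false.
(q) alone gives q = true.
But (NOT q) is also a unit clause — contradiction.
So every satisfying assignment has t = False.

False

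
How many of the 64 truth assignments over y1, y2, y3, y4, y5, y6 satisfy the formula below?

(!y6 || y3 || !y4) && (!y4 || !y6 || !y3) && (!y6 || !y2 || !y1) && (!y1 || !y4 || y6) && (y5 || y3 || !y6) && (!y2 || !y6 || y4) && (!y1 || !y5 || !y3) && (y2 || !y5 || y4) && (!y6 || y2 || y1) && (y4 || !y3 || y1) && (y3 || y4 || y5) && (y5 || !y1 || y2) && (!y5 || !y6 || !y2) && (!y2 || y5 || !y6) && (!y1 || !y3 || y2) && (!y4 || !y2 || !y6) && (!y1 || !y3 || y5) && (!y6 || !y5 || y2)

There are 2^6 = 64 truth assignments over (y1, y2, y3, y4, y5, y6).
Split on y6. With y6 = true, the clauses containing y6 are satisfied and !y6 drops from the rest; 0 of the 2^5 = 32 assignments to the other variables satisfy what remains.
With y6 = false, by the same count on the reduced clause set, 10 assignments work.
Total: 0 + 10 = 10.

10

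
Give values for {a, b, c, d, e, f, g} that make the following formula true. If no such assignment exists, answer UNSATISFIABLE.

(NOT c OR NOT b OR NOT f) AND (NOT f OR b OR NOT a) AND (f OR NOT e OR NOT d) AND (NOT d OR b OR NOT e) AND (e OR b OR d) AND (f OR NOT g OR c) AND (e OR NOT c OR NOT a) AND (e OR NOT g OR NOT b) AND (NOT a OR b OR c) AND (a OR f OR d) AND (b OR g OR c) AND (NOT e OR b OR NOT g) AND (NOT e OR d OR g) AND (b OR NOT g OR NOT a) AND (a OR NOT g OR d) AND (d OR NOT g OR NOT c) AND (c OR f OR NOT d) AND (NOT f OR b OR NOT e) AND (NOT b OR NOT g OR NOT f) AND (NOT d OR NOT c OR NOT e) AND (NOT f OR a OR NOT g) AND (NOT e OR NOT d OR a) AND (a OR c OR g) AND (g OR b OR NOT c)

Suppose c = true.
Suppose b = false.
Unit clause (g) forces g = true.
Unit clause (NOT e) forces e = false.
Unit clause (d) forces d = true.
Unit clause (NOT a) forces a = false.
Unit clause (NOT f) forces f = false.
This assignment satisfies each clause.

a ↦ false, b ↦ false, c ↦ true, d ↦ true, e ↦ false, f ↦ false, g ↦ true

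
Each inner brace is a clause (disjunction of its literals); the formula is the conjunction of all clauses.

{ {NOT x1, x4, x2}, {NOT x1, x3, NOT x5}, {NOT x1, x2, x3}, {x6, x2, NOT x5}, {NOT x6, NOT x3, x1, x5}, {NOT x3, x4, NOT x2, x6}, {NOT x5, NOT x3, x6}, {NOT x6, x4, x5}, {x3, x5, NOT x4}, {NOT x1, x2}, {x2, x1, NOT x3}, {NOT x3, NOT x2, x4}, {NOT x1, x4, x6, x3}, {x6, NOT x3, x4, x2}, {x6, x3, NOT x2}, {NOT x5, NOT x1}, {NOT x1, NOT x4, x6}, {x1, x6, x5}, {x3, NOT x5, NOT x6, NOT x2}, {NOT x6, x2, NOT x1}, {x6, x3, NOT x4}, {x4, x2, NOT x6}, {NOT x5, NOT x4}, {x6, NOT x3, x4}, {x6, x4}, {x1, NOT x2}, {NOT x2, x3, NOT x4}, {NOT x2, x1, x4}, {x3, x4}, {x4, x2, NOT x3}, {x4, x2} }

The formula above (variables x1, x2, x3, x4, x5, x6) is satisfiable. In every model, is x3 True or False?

Suppose x3 = false.
The clause (x4) is unit, so x4 = true.
The clause (x5) is unit, so x5 = true.
Now (NOT x5) is unsatisfied and unit — conflict.
So every satisfying assignment has x3 = True.

True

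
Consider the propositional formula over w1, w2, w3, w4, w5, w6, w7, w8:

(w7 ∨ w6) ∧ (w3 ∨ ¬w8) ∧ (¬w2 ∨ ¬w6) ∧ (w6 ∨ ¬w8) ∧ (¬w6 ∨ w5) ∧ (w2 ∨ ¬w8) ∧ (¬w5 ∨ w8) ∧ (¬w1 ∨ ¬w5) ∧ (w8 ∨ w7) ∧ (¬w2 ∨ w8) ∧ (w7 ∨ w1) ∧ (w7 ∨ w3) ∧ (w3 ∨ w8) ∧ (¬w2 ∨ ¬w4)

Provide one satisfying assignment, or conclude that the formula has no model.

Branch on w7: set w7 = True.
Branch on w3: set w3 = True.
Branch on w2: set w2 = False.
The clause (¬w8) is unit, so w8 = False.
The clause (¬w5) is unit, so w5 = False.
The clause (¬w6) is unit, so w6 = False.
No clause remains; w1, w4 are free.

w1 ↦ False; w2 ↦ False; w3 ↦ True; w4 ↦ False; w5 ↦ False; w6 ↦ False; w7 ↦ True; w8 ↦ False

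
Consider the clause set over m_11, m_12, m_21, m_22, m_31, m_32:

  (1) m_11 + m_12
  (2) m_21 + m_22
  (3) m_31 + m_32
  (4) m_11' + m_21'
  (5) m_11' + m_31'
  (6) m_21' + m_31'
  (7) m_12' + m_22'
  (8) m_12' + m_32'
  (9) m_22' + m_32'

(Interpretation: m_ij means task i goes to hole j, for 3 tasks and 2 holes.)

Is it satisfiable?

Unsatisfiable

Try m_11 = 1.
Unit clause (m_21') forces m_21 = 0.
Unit clause (m_22) forces m_22 = 1.
Unit clause (m_31') forces m_31 = 0.
Unit clause (m_32) forces m_32 = 1.
Now (m_32') is unsatisfied and unit — conflict.
Backtrack on m_11: now try m_11 = 0.
Unit clause (m_12) forces m_12 = 1.
Unit clause (m_22') forces m_22 = 0.
Unit clause (m_21) forces m_21 = 1.
Unit clause (m_31') forces m_31 = 0.
Unit clause (m_32) forces m_32 = 1.
Now (m_32') is unsatisfied and unit — conflict.
Either choice for m_11 ends in contradiction.
No assignment satisfies every clause.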